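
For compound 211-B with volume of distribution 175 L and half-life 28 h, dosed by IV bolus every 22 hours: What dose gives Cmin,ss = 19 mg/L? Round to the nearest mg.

2407 mg

τ/t½ = 22/28 ≈ 0.78571, so f = (1/2)^(22/28) ≈ 0.580065.
Cmin,ss = (D/Vd)·f/(1−f), so D = Cmin,ss·Vd·(1−f)/f.
D = 19 × 175 × (1−f)/f ≈ 19 × 175 × 0.72394 ≈ 2407.10 mg.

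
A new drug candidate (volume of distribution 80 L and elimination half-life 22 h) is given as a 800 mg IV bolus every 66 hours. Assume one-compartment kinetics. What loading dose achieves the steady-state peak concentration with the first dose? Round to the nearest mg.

914 mg

f = (1/2)^(66/22) ≈ 0.125000; accumulation ratio R = 1/(1−f) ≈ 1.14286.
Loading dose to hit Cmax,ss on first dose: D_load = D_maint·R ≈ 800 × 1.14286 ≈ 914.29 mg.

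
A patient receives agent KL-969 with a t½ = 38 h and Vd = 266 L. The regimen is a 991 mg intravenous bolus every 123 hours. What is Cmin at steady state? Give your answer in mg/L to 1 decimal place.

0.4 mg/L

k = ln2/t½ = ln2/38 ≈ 0.018241 h⁻¹; fraction remaining f = e^(−kτ) = e^(−0.018241×123) ≈ 0.1061.
Single-dose peak C₀ = D/Vd = 991/266 ≈ 3.726 mg/L.
Steady-state trough Cmin,ss = C₀·f/(1−f) ≈ 3.726 × 0.1061/0.8939 ≈ 0.442 mg/L.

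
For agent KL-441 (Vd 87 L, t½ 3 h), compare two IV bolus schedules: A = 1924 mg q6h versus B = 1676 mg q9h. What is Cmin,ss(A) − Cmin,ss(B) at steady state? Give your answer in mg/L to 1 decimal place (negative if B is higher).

Regimen A: f = (1/2)^(6/3) ≈ 0.2500; Cmin,ss = (1924/87)·f/(1−f) ≈ 7.372 mg/L.
Regimen B: f = (1/2)^(9/3) ≈ 0.1250; Cmin,ss = (1676/87)·f/(1−f) ≈ 2.752 mg/L.
Difference ≈ 7.372 − 2.752 ≈ 4.620 mg/L.

4.6 mg/L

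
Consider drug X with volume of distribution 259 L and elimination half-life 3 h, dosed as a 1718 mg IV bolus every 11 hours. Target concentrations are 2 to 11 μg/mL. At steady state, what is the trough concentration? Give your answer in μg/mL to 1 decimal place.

0.6 μg/mL

Over one 11-h interval, 11/3 ≈ 3.6667 half-lives elapse, leaving f ≈ 0.0787 of each dose.
Each bolus raises the concentration by D/Vd = 1718/259 ≈ 6.633 μg/mL.
Steady-state trough Cmin,ss = C₀·f/(1−f) ≈ 6.633 × 0.0787/0.9213 ≈ 0.567 μg/mL.
Trough 0.6 μg/mL vs MEC 2 μg/mL: subtherapeutic.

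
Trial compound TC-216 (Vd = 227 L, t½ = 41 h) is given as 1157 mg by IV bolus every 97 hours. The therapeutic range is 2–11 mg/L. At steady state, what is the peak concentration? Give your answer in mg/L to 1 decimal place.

k = ln2/t½ = ln2/41 ≈ 0.016906 h⁻¹; fraction remaining f = e^(−kτ) = e^(−0.016906×97) ≈ 0.1940.
At steady state, accumulation factor R = 1/(1 − e^(−kτ)) ≈ 1.2407.
Single-dose peak C₀ = D/Vd = 1157/227 ≈ 5.097 mg/L.
Steady-state peak Cmax,ss = C₀·R ≈ 5.097 × 1.2407 ≈ 6.324 mg/L.
Peak 6.3 mg/L vs MTC 11 mg/L: below toxic threshold.

6.3 mg/L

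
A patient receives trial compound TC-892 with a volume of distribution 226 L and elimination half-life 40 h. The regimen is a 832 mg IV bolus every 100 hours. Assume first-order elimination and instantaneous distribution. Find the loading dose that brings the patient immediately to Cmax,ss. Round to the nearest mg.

1011 mg

f = (1/2)^(100/40) ≈ 0.176777; accumulation ratio R = 1/(1−f) ≈ 1.21474.
Loading dose to hit Cmax,ss on first dose: D_load = D_maint·R ≈ 832 × 1.21474 ≈ 1010.66 mg.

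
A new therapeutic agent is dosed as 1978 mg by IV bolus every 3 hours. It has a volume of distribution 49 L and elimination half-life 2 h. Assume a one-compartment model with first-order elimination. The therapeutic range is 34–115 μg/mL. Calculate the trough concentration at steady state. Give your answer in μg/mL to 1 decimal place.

22.1 μg/mL

Over one 3-h interval, 3/2 ≈ 1.5 half-lives elapse, leaving f ≈ 0.3536 of each dose.
Each bolus raises the concentration by D/Vd = 1978/49 ≈ 40.367 μg/mL.
Steady-state trough Cmin,ss = C₀·f/(1−f) ≈ 40.367 × 0.3536/0.6464 ≈ 22.082 μg/mL.
Trough 22.1 μg/mL vs MEC 34 μg/mL: subtherapeutic.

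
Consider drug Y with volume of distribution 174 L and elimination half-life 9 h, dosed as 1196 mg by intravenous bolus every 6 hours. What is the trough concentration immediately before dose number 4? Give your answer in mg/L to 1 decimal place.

f = (1/2)^(τ/t½) = (1/2)^(6/9) ≈ 0.6300.
C₀ = D/Vd = 1196/174 ≈ 6.874 mg/L.
Before the 4th dose, 3 doses have been given. Superposition: Cmin = C₀·(f + f² + … + f^3).
≈ 6.874 × (0.6300 + 0.3969 + 0.2500) ≈ 6.874 × 1.2769 ≈ 8.777 mg/L.

8.8 mg/L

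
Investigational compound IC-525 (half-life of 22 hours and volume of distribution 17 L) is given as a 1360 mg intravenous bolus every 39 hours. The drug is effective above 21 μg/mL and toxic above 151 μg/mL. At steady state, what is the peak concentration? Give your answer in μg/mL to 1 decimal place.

113.1 μg/mL

k = ln2/t½ = ln2/22 ≈ 0.031507 h⁻¹; fraction remaining f = e^(−kτ) = e^(−0.031507×39) ≈ 0.2927.
Accumulation ratio R = 1/(1 − f) ≈ 1/0.7073 ≈ 1.4138.
Each bolus raises the concentration by D/Vd = 1360/17 ≈ 80.000 μg/mL.
Steady-state peak Cmax,ss = C₀·R ≈ 80.000 × 1.4138 ≈ 113.104 μg/mL.
Peak 113.1 μg/mL vs MTC 151 μg/mL: below toxic threshold.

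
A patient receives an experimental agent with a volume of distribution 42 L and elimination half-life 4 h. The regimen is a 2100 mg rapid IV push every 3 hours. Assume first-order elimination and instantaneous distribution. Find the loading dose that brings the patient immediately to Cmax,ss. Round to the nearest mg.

f = (1/2)^(3/4) ≈ 0.594604; accumulation ratio R = 1/(1−f) ≈ 2.46672.
Loading dose to hit Cmax,ss on first dose: D_load = D_maint·R ≈ 2100 × 2.46672 ≈ 5180.11 mg.

5180 mg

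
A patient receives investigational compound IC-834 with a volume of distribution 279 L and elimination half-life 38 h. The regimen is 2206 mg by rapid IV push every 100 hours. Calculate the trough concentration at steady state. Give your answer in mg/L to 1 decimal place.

k = ln2/t½ = ln2/38 ≈ 0.018241 h⁻¹; fraction remaining f = e^(−kτ) = e^(−0.018241×100) ≈ 0.1614.
Single-dose peak C₀ = D/Vd = 2206/279 ≈ 7.907 mg/L.
Steady-state trough Cmin,ss = C₀·f/(1−f) ≈ 7.907 × 0.1614/0.8386 ≈ 1.522 mg/L.

1.5 mg/L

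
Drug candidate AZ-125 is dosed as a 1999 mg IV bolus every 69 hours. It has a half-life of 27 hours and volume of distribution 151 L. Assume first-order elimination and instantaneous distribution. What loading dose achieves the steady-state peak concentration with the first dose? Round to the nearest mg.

f = (1/2)^(69/27) ≈ 0.170099; accumulation ratio R = 1/(1−f) ≈ 1.20496.
Loading dose to hit Cmax,ss on first dose: D_load = D_maint·R ≈ 1999 × 1.20496 ≈ 2408.72 mg.

2409 mg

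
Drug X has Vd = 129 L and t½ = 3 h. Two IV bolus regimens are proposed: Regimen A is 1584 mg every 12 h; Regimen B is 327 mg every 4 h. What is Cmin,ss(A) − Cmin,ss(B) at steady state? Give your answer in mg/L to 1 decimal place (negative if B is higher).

Regimen A: f = (1/2)^(12/3) ≈ 0.0625; Cmin,ss = (1584/129)·f/(1−f) ≈ 0.819 mg/L.
Regimen B: f = (1/2)^(4/3) ≈ 0.3969; Cmin,ss = (327/129)·f/(1−f) ≈ 1.668 mg/L.
Difference ≈ 0.819 − 1.668 ≈ -0.849 mg/L.

-0.8 mg/L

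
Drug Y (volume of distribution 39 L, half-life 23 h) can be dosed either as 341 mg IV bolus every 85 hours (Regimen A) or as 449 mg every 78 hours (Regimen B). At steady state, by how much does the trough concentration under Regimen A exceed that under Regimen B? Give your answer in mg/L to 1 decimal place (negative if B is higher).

-0.5 mg/L

Regimen A: f = (1/2)^(85/23) ≈ 0.0772; Cmin,ss = (341/39)·f/(1−f) ≈ 0.731 mg/L.
Regimen B: f = (1/2)^(78/23) ≈ 0.0953; Cmin,ss = (449/39)·f/(1−f) ≈ 1.213 mg/L.
Difference ≈ 0.731 − 1.213 ≈ -0.482 mg/L.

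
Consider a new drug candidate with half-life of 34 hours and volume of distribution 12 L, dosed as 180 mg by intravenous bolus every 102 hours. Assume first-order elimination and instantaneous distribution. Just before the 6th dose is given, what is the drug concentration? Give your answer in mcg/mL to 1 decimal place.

2.1 mcg/mL

f = (1/2)^(τ/t½) = (1/2)^(102/34) ≈ 0.1250.
C₀ = D/Vd = 180/12 ≈ 15.000 mcg/mL.
Before the 6th dose, 5 doses have been given. Superposition: Cmin = C₀·(f + f² + … + f^5).
≈ 15.000 × (0.1250 + 0.0156 + 0.0020 + 0.0002 + 0.0000) ≈ 15.000 × 0.1428 ≈ 2.142 mcg/mL.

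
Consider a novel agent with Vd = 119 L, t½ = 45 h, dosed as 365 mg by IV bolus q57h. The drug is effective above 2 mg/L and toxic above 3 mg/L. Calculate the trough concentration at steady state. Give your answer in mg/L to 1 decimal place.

2.2 mg/L

τ/t½ = 57/45 ≈ 1.2667, so fraction remaining f = (1/2)^(57/45) ≈ 0.4156.
Each bolus raises the concentration by D/Vd = 365/119 ≈ 3.067 mg/L.
Steady-state trough Cmin,ss = C₀·f/(1−f) ≈ 3.067 × 0.4156/0.5844 ≈ 2.181 mg/L.
Trough 2.2 mg/L vs MEC 2 mg/L: adequate.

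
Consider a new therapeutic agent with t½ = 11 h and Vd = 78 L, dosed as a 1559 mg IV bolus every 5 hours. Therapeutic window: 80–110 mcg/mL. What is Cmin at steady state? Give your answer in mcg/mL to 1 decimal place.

k = ln2/t½ = ln2/11 ≈ 0.063013 h⁻¹; fraction remaining f = e^(−kτ) = e^(−0.063013×5) ≈ 0.7297.
Each bolus raises the concentration by D/Vd = 1559/78 ≈ 19.987 mcg/mL.
Steady-state trough Cmin,ss = C₀·f/(1−f) ≈ 19.987 × 0.7297/0.2703 ≈ 53.957 mcg/mL.
Trough 54.0 mcg/mL vs MEC 80 mcg/mL: subtherapeutic.

54.0 mcg/mL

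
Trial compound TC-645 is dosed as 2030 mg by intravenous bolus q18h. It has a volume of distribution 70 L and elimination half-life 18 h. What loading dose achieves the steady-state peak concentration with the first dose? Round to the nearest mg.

f = (1/2)^(18/18) ≈ 0.500000; accumulation ratio R = 1/(1−f) ≈ 2.00000.
Loading dose to hit Cmax,ss on first dose: D_load = D_maint·R ≈ 2030 × 2.00000 ≈ 4060.00 mg.

4060 mg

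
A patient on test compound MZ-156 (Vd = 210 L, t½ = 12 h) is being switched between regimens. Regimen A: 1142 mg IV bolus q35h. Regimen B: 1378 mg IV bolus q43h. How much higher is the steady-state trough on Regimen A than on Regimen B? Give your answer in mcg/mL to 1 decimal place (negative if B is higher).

0.2 mcg/mL

Regimen A: f = (1/2)^(35/12) ≈ 0.1324; Cmin,ss = (1142/210)·f/(1−f) ≈ 0.830 mcg/mL.
Regimen B: f = (1/2)^(43/12) ≈ 0.0834; Cmin,ss = (1378/210)·f/(1−f) ≈ 0.597 mcg/mL.
Difference ≈ 0.830 − 0.597 ≈ 0.233 mcg/mL.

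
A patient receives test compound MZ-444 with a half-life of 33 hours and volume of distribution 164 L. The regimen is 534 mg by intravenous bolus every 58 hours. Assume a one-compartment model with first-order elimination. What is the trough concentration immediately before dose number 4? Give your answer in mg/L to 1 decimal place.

1.3 mg/L

f = (1/2)^(τ/t½) = (1/2)^(58/33) ≈ 0.2957.
C₀ = D/Vd = 534/164 ≈ 3.256 mg/L.
Before the 4th dose, 3 doses have been given. Superposition: Cmin = C₀·(f + f² + … + f^3).
≈ 3.256 × (0.2957 + 0.0874 + 0.0259) ≈ 3.256 × 0.4090 ≈ 1.332 mg/L.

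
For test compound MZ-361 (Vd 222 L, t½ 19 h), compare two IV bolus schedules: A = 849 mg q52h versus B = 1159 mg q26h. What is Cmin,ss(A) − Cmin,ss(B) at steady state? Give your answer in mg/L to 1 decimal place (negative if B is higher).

-2.6 mg/L

Regimen A: f = (1/2)^(52/19) ≈ 0.1500; Cmin,ss = (849/222)·f/(1−f) ≈ 0.675 mg/L.
Regimen B: f = (1/2)^(26/19) ≈ 0.3873; Cmin,ss = (1159/222)·f/(1−f) ≈ 3.300 mg/L.
Difference ≈ 0.675 − 3.300 ≈ -2.625 mg/L.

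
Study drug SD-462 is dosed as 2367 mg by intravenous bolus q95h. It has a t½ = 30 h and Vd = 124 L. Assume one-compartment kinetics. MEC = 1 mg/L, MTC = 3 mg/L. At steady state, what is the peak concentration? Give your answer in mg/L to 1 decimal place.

21.5 mg/L

Over one 95-h interval, 95/30 ≈ 3.1667 half-lives elapse, leaving f ≈ 0.1114 of each dose.
At steady state, accumulation factor R = 1/(1 − e^(−kτ)) ≈ 1.1254.
Single-dose peak C₀ = D/Vd = 2367/124 ≈ 19.089 mg/L.
Steady-state peak Cmax,ss = C₀·R ≈ 19.089 × 1.1254 ≈ 21.483 mg/L.
Peak 21.5 mg/L vs MTC 3 mg/L: exceeds toxic threshold.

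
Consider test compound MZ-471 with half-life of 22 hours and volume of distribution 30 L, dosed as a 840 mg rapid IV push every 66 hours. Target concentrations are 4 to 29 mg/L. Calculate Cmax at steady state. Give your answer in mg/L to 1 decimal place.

32.0 mg/L

The dosing interval is 3 half-lives, so f = 2^(−3) = 0.125.
Accumulation ratio R = 1/(1 − f) = 1/0.875 = 8/7.
Single-dose peak C₀ = D/Vd = 840/30 = 28 mg/L.
Steady-state peak Cmax,ss = C₀·R = 28 × 8/7 ≈ 32.000 mg/L.
Peak 32.0 mg/L vs MTC 29 mg/L: exceeds toxic threshold.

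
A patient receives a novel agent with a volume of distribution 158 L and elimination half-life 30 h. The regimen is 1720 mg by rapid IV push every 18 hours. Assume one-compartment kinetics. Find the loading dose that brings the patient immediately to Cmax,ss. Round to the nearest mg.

5055 mg

f = (1/2)^(18/30) ≈ 0.659754; accumulation ratio R = 1/(1−f) ≈ 2.93905.
Loading dose to hit Cmax,ss on first dose: D_load = D_maint·R ≈ 1720 × 2.93905 ≈ 5055.17 mg.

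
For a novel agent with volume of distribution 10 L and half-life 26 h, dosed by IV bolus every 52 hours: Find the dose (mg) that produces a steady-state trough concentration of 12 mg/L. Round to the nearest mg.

τ/t½ = 52/26 ≈ 2, so f = (1/2)^(52/26) ≈ 0.250000.
Cmin,ss = (D/Vd)·f/(1−f), so D = Cmin,ss·Vd·(1−f)/f.
D = 12 × 10 × (1−f)/f ≈ 12 × 10 × 3.00000 ≈ 360.00 mg.

360 mg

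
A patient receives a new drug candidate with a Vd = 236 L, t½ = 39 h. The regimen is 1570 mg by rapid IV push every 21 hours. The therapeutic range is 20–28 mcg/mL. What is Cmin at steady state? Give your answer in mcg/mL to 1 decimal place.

k = ln2/t½ = ln2/39 ≈ 0.017773 h⁻¹; fraction remaining f = e^(−kτ) = e^(−0.017773×21) ≈ 0.6885.
Each bolus raises the concentration by D/Vd = 1570/236 ≈ 6.653 mcg/mL.
Steady-state trough Cmin,ss = C₀·f/(1−f) ≈ 6.653 × 0.6885/0.3115 ≈ 14.705 mcg/mL.
Trough 14.7 mcg/mL vs MEC 20 mcg/mL: subtherapeutic.

14.7 mcg/mL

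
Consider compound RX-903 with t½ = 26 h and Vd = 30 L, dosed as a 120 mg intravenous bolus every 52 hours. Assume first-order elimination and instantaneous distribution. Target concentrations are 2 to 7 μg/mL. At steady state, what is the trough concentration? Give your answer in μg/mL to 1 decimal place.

τ = 52 h = 2 half-lives, so f = (1/2)^2 = 0.25.
At steady state, R = 1/(1 − 0.25) = 4/3.
Single-dose peak C₀ = D/Vd = 120/30 = 4 μg/mL.
Steady-state peak Cmax,ss = C₀·R = 4 × 4/3 ≈ 5.333 μg/mL.
Steady-state trough Cmin,ss = Cmax,ss·f ≈ 5.333 × 0.25 ≈ 1.333 μg/mL.
Trough 1.3 μg/mL vs MEC 2 μg/mL: subtherapeutic.

1.3 μg/mL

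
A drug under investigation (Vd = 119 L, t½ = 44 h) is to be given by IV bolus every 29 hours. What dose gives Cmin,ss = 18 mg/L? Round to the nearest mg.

1240 mg

τ/t½ = 29/44 ≈ 0.65909, so f = (1/2)^(29/44) ≈ 0.633277.
Cmin,ss = (D/Vd)·f/(1−f), so D = Cmin,ss·Vd·(1−f)/f.
D = 18 × 119 × (1−f)/f ≈ 18 × 119 × 0.57909 ≈ 1240.41 mg.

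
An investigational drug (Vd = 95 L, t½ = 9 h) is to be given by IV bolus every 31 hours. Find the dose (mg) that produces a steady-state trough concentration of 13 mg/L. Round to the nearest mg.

τ/t½ = 31/9 ≈ 3.4444, so f = (1/2)^(31/9) ≈ 0.091858.
Cmin,ss = (D/Vd)·f/(1−f), so D = Cmin,ss·Vd·(1−f)/f.
D = 13 × 95 × (1−f)/f ≈ 13 × 95 × 9.88637 ≈ 12209.67 mg.

12210 mg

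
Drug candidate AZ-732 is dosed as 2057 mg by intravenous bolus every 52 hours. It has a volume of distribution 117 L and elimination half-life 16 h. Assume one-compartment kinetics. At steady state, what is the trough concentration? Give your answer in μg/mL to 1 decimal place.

Over one 52-h interval, 52/16 ≈ 3.25 half-lives elapse, leaving f ≈ 0.1051 of each dose.
At steady state, accumulation factor R = 1/(1 − e^(−kτ)) ≈ 1.1174.
Each bolus raises the concentration by D/Vd = 2057/117 ≈ 17.581 μg/mL.
Cmax,ss = C₀/(1 − f) ≈ 17.581/0.8949 ≈ 19.646 μg/mL.
One interval later, Cmin,ss = Cmax,ss·e^(−kτ) ≈ 19.646 × 0.1051 ≈ 2.065 μg/mL.

2.1 μg/mL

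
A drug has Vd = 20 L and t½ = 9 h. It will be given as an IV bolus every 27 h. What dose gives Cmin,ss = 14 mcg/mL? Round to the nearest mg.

1960 mg

τ/t½ = 27/9 ≈ 3, so f = (1/2)^(27/9) ≈ 0.125000.
Cmin,ss = (D/Vd)·f/(1−f), so D = Cmin,ss·Vd·(1−f)/f.
D = 14 × 20 × (1−f)/f ≈ 14 × 20 × 7.00000 ≈ 1960.00 mg.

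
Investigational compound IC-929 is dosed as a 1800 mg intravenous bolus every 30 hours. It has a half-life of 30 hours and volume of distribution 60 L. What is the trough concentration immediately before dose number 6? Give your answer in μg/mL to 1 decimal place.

29.1 μg/mL

f = (1/2)^(τ/t½) = (1/2)^(30/30) ≈ 0.5000.
C₀ = D/Vd = 1800/60 ≈ 30.000 μg/mL.
Before the 6th dose, 5 doses have been given. Superposition: Cmin = C₀·(f + f² + … + f^5).
≈ 30.000 × (0.5000 + 0.2500 + 0.1250 + 0.0625 + 0.0313) ≈ 30.000 × 0.9688 ≈ 29.064 μg/mL.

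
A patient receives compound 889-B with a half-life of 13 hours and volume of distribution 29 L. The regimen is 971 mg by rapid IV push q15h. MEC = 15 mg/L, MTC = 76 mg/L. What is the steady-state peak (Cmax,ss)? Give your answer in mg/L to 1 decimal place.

60.8 mg/L

Over one 15-h interval, 15/13 ≈ 1.1538 half-lives elapse, leaving f ≈ 0.4494 of each dose.
Accumulation ratio R = 1/(1 − f) ≈ 1/0.5506 ≈ 1.8162.
Single-dose peak C₀ = D/Vd = 971/29 ≈ 33.483 mg/L.
Cmax,ss = C₀/(1 − f) ≈ 33.483/0.5506 ≈ 60.812 mg/L.
Peak 60.8 mg/L vs MTC 76 mg/L: below toxic threshold.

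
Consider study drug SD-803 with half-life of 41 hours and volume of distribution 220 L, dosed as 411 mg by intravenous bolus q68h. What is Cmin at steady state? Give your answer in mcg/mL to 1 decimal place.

0.9 mcg/mL

Over one 68-h interval, 68/41 ≈ 1.6585 half-lives elapse, leaving f ≈ 0.3168 of each dose.
Single-dose peak C₀ = D/Vd = 411/220 ≈ 1.868 mcg/mL.
Steady-state trough Cmin,ss = C₀·f/(1−f) ≈ 1.868 × 0.3168/0.6832 ≈ 0.866 mcg/mL.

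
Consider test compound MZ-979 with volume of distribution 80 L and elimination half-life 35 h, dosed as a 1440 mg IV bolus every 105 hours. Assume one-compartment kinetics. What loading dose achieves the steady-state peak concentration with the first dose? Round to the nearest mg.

1646 mg

f = (1/2)^(105/35) ≈ 0.125000; accumulation ratio R = 1/(1−f) ≈ 1.14286.
Loading dose to hit Cmax,ss on first dose: D_load = D_maint·R ≈ 1440 × 1.14286 ≈ 1645.72 mg.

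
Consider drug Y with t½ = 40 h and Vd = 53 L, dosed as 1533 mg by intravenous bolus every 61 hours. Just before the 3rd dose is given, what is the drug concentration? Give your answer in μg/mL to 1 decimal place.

13.5 μg/mL

f = (1/2)^(τ/t½) = (1/2)^(61/40) ≈ 0.3475.
C₀ = D/Vd = 1533/53 ≈ 28.925 μg/mL.
Before the 3rd dose, 2 doses have been given. Superposition: Cmin = C₀·(f + f²).
≈ 28.925 × (0.3475 + 0.1208) ≈ 28.925 × 0.4683 ≈ 13.546 μg/mL.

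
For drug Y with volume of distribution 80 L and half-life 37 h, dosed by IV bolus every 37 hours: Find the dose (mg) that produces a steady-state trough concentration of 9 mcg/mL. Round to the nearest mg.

720 mg

τ/t½ = 37/37 ≈ 1, so f = (1/2)^(37/37) ≈ 0.500000.
Cmin,ss = (D/Vd)·f/(1−f), so D = Cmin,ss·Vd·(1−f)/f.
D = 9 × 80 × (1−f)/f ≈ 9 × 80 × 1.00000 ≈ 720.00 mg.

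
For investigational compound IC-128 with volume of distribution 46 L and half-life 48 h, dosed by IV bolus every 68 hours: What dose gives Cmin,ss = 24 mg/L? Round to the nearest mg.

1843 mg

τ/t½ = 68/48 ≈ 1.4167, so f = (1/2)^(68/48) ≈ 0.374577.
Cmin,ss = (D/Vd)·f/(1−f), so D = Cmin,ss·Vd·(1−f)/f.
D = 24 × 46 × (1−f)/f ≈ 24 × 46 × 1.66968 ≈ 1843.33 mg.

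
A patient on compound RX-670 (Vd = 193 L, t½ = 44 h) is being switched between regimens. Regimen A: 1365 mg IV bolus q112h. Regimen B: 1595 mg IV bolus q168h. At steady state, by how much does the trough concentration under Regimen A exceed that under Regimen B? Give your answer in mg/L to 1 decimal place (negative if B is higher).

0.8 mg/L

Regimen A: f = (1/2)^(112/44) ≈ 0.1713; Cmin,ss = (1365/193)·f/(1−f) ≈ 1.462 mg/L.
Regimen B: f = (1/2)^(168/44) ≈ 0.0709; Cmin,ss = (1595/193)·f/(1−f) ≈ 0.631 mg/L.
Difference ≈ 1.462 − 0.631 ≈ 0.831 mg/L.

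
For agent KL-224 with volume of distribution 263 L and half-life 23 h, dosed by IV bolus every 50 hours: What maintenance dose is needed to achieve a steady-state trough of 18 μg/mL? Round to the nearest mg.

16628 mg

τ/t½ = 50/23 ≈ 2.1739, so f = (1/2)^(50/23) ≈ 0.221609.
Cmin,ss = (D/Vd)·f/(1−f), so D = Cmin,ss·Vd·(1−f)/f.
D = 18 × 263 × (1−f)/f ≈ 18 × 263 × 3.51245 ≈ 16627.94 mg.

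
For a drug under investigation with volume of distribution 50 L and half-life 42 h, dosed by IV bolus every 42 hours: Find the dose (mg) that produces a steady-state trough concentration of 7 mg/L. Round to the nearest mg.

τ/t½ = 42/42 ≈ 1, so f = (1/2)^(42/42) ≈ 0.500000.
Cmin,ss = (D/Vd)·f/(1−f), so D = Cmin,ss·Vd·(1−f)/f.
D = 7 × 50 × (1−f)/f ≈ 7 × 50 × 1.00000 ≈ 350.00 mg.

350 mg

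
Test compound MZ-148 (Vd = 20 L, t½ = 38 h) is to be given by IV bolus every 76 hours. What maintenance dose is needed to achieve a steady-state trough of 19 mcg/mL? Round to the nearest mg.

τ/t½ = 76/38 ≈ 2, so f = (1/2)^(76/38) ≈ 0.250000.
Cmin,ss = (D/Vd)·f/(1−f), so D = Cmin,ss·Vd·(1−f)/f.
D = 19 × 20 × (1−f)/f ≈ 19 × 20 × 3.00000 ≈ 1140.00 mg.

1140 mg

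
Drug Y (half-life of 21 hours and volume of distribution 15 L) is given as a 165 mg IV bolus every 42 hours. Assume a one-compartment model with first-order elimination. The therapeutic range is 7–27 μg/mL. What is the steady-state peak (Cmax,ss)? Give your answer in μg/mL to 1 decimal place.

14.7 μg/mL

τ = 42 h = 2 half-lives, so f = (1/2)^2 = 0.25.
Accumulation ratio R = 1/(1 − f) = 1/0.75 = 4/3.
Single-dose peak C₀ = D/Vd = 165/15 = 11 μg/mL.
Steady-state peak Cmax,ss = C₀·R = 11 × 4/3 ≈ 14.667 μg/mL.
Peak 14.7 μg/mL vs MTC 27 μg/mL: below toxic threshold.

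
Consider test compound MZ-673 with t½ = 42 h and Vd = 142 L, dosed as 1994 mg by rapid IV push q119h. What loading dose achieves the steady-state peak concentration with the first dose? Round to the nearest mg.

f = (1/2)^(119/42) ≈ 0.140308; accumulation ratio R = 1/(1−f) ≈ 1.16321.
Loading dose to hit Cmax,ss on first dose: D_load = D_maint·R ≈ 1994 × 1.16321 ≈ 2319.44 mg.

2319 mg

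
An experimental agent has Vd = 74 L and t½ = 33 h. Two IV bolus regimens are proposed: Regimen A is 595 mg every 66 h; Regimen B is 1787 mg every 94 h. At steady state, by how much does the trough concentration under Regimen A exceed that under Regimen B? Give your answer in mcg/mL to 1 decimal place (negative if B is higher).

-1.2 mcg/mL

Regimen A: f = (1/2)^(66/33) ≈ 0.2500; Cmin,ss = (595/74)·f/(1−f) ≈ 2.680 mcg/mL.
Regimen B: f = (1/2)^(94/33) ≈ 0.1388; Cmin,ss = (1787/74)·f/(1−f) ≈ 3.892 mcg/mL.
Difference ≈ 2.680 − 3.892 ≈ -1.212 mcg/mL.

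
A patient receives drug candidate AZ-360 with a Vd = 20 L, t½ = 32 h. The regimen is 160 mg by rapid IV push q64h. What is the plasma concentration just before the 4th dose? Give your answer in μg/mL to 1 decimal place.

f = (1/2)^(τ/t½) = (1/2)^(64/32) ≈ 0.2500.
C₀ = D/Vd = 160/20 ≈ 8.000 μg/mL.
Before the 4th dose, 3 doses have been given. Superposition: Cmin = C₀·(f + f² + … + f^3).
≈ 8.000 × (0.2500 + 0.0625 + 0.0156) ≈ 8.000 × 0.3281 ≈ 2.625 μg/mL.

2.6 μg/mL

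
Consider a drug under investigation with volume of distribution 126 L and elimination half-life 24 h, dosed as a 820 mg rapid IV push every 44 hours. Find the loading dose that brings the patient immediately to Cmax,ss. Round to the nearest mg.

1140 mg

f = (1/2)^(44/24) ≈ 0.280616; accumulation ratio R = 1/(1−f) ≈ 1.39008.
Loading dose to hit Cmax,ss on first dose: D_load = D_maint·R ≈ 820 × 1.39008 ≈ 1139.87 mg.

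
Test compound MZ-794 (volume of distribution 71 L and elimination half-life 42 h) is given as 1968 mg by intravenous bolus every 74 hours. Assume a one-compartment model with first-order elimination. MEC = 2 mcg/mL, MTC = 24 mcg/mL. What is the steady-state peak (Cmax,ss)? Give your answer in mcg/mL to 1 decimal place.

τ/t½ = 74/42 ≈ 1.7619, so fraction remaining f = (1/2)^(74/42) ≈ 0.2949.
Accumulation ratio R = 1/(1 − f) ≈ 1/0.7051 ≈ 1.4182.
Each bolus raises the concentration by D/Vd = 1968/71 ≈ 27.718 mcg/mL.
Steady-state peak Cmax,ss = C₀·R ≈ 27.718 × 1.4182 ≈ 39.310 mcg/mL.
Peak 39.3 mcg/mL vs MTC 24 mcg/mL: exceeds toxic threshold.

39.3 mcg/mL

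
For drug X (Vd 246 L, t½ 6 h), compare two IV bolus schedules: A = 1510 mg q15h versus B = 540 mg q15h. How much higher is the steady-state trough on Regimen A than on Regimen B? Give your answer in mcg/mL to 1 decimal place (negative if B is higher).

0.8 mcg/mL

Regimen A: f = (1/2)^(15/6) ≈ 0.1768; Cmin,ss = (1510/246)·f/(1−f) ≈ 1.318 mcg/mL.
Regimen B: f = (1/2)^(15/6) ≈ 0.1768; Cmin,ss = (540/246)·f/(1−f) ≈ 0.471 mcg/mL.
Difference ≈ 1.318 − 0.471 ≈ 0.847 mcg/mL.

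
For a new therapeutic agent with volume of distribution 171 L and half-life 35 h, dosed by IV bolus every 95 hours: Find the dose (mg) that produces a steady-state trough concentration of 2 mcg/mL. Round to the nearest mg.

τ/t½ = 95/35 ≈ 2.7143, so f = (1/2)^(95/35) ≈ 0.152377.
Cmin,ss = (D/Vd)·f/(1−f), so D = Cmin,ss·Vd·(1−f)/f.
D = 2 × 171 × (1−f)/f ≈ 2 × 171 × 5.56267 ≈ 1902.43 mg.

1902 mg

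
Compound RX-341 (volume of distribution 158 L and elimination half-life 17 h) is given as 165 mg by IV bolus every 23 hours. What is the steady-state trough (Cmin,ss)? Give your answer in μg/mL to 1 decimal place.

0.7 μg/mL

k = ln2/t½ = ln2/17 ≈ 0.040773 h⁻¹; fraction remaining f = e^(−kτ) = e^(−0.040773×23) ≈ 0.3915.
Single-dose peak C₀ = D/Vd = 165/158 ≈ 1.044 μg/mL.
Steady-state trough Cmin,ss = C₀·f/(1−f) ≈ 1.044 × 0.3915/0.6085 ≈ 0.672 μg/mL.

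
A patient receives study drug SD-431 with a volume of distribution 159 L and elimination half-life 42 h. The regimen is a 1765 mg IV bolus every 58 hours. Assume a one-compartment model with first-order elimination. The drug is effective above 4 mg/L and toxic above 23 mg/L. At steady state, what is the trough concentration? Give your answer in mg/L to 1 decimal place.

Over one 58-h interval, 58/42 ≈ 1.381 half-lives elapse, leaving f ≈ 0.3840 of each dose.
Single-dose peak C₀ = D/Vd = 1765/159 ≈ 11.101 mg/L.
Steady-state trough Cmin,ss = C₀·f/(1−f) ≈ 11.101 × 0.3840/0.6160 ≈ 6.920 mg/L.
Trough 6.9 mg/L vs MEC 4 mg/L: adequate.

6.9 mg/L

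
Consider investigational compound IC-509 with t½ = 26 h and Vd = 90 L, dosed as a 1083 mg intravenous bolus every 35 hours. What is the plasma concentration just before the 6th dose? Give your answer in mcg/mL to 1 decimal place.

f = (1/2)^(τ/t½) = (1/2)^(35/26) ≈ 0.3933.
C₀ = D/Vd = 1083/90 ≈ 12.033 mcg/mL.
Before the 6th dose, 5 doses have been given. Superposition: Cmin = C₀·(f + f² + … + f^5).
≈ 12.033 × (0.3933 + 0.1547 + 0.0608 + 0.0239 + 0.0094) ≈ 12.033 × 0.6421 ≈ 7.726 mcg/mL.

7.7 mcg/mL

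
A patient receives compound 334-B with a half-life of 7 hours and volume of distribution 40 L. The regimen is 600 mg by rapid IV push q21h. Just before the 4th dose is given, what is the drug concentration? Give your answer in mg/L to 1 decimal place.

f = (1/2)^(τ/t½) = (1/2)^(21/7) ≈ 0.1250.
C₀ = D/Vd = 600/40 ≈ 15.000 mg/L.
Before the 4th dose, 3 doses have been given. Superposition: Cmin = C₀·(f + f² + … + f^3).
≈ 15.000 × (0.1250 + 0.0156 + 0.0020) ≈ 15.000 × 0.1426 ≈ 2.139 mg/L.

2.1 mg/L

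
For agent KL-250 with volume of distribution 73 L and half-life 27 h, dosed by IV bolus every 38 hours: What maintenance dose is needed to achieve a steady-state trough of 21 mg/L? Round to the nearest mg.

2533 mg

τ/t½ = 38/27 ≈ 1.4074, so f = (1/2)^(38/27) ≈ 0.376989.
Cmin,ss = (D/Vd)·f/(1−f), so D = Cmin,ss·Vd·(1−f)/f.
D = 21 × 73 × (1−f)/f ≈ 21 × 73 × 1.65260 ≈ 2533.44 mg.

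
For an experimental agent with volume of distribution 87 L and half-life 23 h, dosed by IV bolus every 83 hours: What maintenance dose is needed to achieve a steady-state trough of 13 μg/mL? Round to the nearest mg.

12666 mg

τ/t½ = 83/23 ≈ 3.6087, so f = (1/2)^(83/23) ≈ 0.081974.
Cmin,ss = (D/Vd)·f/(1−f), so D = Cmin,ss·Vd·(1−f)/f.
D = 13 × 87 × (1−f)/f ≈ 13 × 87 × 11.19899 ≈ 12666.06 mg.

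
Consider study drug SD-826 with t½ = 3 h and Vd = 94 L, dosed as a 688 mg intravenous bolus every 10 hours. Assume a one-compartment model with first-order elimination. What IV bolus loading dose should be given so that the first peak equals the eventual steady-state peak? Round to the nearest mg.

f = (1/2)^(10/3) ≈ 0.099213; accumulation ratio R = 1/(1−f) ≈ 1.11014.
Loading dose to hit Cmax,ss on first dose: D_load = D_maint·R ≈ 688 × 1.11014 ≈ 763.78 mg.

764 mg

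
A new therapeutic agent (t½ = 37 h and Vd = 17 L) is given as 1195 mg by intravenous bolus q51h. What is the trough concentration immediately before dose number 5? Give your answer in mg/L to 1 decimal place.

43.0 mg/L

f = (1/2)^(τ/t½) = (1/2)^(51/37) ≈ 0.3847.
C₀ = D/Vd = 1195/17 ≈ 70.294 mg/L.
Before the 5th dose, 4 doses have been given. Superposition: Cmin = C₀·(f + f² + … + f^4).
≈ 70.294 × (0.3847 + 0.1480 + 0.0569 + 0.0219) ≈ 70.294 × 0.6115 ≈ 42.985 mg/L.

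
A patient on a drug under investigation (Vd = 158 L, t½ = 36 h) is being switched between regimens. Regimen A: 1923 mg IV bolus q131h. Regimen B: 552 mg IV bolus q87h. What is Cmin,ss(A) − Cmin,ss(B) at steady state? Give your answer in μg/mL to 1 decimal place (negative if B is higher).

Regimen A: f = (1/2)^(131/36) ≈ 0.0803; Cmin,ss = (1923/158)·f/(1−f) ≈ 1.063 μg/mL.
Regimen B: f = (1/2)^(87/36) ≈ 0.1873; Cmin,ss = (552/158)·f/(1−f) ≈ 0.805 μg/mL.
Difference ≈ 1.063 − 0.805 ≈ 0.258 μg/mL.

0.3 μg/mL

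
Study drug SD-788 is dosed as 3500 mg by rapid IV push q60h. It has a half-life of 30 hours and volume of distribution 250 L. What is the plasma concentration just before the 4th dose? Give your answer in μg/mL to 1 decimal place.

4.6 μg/mL

f = (1/2)^(τ/t½) = (1/2)^(60/30) ≈ 0.2500.
C₀ = D/Vd = 3500/250 ≈ 14.000 μg/mL.
Before the 4th dose, 3 doses have been given. Superposition: Cmin = C₀·(f + f² + … + f^3).
≈ 14.000 × (0.2500 + 0.0625 + 0.0156) ≈ 14.000 × 0.3281 ≈ 4.593 μg/mL.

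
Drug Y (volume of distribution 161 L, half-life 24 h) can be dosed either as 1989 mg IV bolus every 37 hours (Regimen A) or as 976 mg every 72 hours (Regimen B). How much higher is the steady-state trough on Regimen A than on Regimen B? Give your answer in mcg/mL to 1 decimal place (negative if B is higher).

5.6 mcg/mL

Regimen A: f = (1/2)^(37/24) ≈ 0.3435; Cmin,ss = (1989/161)·f/(1−f) ≈ 6.464 mcg/mL.
Regimen B: f = (1/2)^(72/24) ≈ 0.1250; Cmin,ss = (976/161)·f/(1−f) ≈ 0.866 mcg/mL.
Difference ≈ 6.464 − 0.866 ≈ 5.598 mcg/mL.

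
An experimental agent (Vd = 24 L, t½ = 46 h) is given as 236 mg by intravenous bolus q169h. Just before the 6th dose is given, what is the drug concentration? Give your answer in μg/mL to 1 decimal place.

0.8 μg/mL

f = (1/2)^(τ/t½) = (1/2)^(169/46) ≈ 0.0784.
C₀ = D/Vd = 236/24 ≈ 9.833 μg/mL.
Before the 6th dose, 5 doses have been given. Superposition: Cmin = C₀·(f + f² + … + f^5).
≈ 9.833 × (0.0784 + 0.0061 + 0.0005 + 0.0000 + 0.0000) ≈ 9.833 × 0.0850 ≈ 0.836 μg/mL.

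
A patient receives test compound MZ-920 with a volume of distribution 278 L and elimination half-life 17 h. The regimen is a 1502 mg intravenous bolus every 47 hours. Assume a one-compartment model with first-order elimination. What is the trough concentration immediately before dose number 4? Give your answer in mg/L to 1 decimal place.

0.9 mg/L

f = (1/2)^(τ/t½) = (1/2)^(47/17) ≈ 0.1471.
C₀ = D/Vd = 1502/278 ≈ 5.403 mg/L.
Before the 4th dose, 3 doses have been given. Superposition: Cmin = C₀·(f + f² + … + f^3).
≈ 5.403 × (0.1471 + 0.0216 + 0.0032) ≈ 5.403 × 0.1719 ≈ 0.929 mg/L.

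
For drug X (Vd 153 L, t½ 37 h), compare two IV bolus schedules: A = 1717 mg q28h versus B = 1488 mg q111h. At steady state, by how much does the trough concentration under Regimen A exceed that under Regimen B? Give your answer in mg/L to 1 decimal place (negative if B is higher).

Regimen A: f = (1/2)^(28/37) ≈ 0.5918; Cmin,ss = (1717/153)·f/(1−f) ≈ 16.270 mg/L.
Regimen B: f = (1/2)^(111/37) ≈ 0.1250; Cmin,ss = (1488/153)·f/(1−f) ≈ 1.389 mg/L.
Difference ≈ 16.270 − 1.389 ≈ 14.881 mg/L.

14.9 mg/L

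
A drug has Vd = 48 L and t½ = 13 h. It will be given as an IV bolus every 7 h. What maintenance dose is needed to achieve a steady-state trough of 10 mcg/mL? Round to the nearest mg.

217 mg

τ/t½ = 7/13 ≈ 0.53846, so f = (1/2)^(7/13) ≈ 0.688505.
Cmin,ss = (D/Vd)·f/(1−f), so D = Cmin,ss·Vd·(1−f)/f.
D = 10 × 48 × (1−f)/f ≈ 10 × 48 × 0.45242 ≈ 217.16 mg.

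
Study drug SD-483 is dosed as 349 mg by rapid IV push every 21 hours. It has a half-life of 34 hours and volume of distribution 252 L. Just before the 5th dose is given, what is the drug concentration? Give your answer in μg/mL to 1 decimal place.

2.1 μg/mL

f = (1/2)^(τ/t½) = (1/2)^(21/34) ≈ 0.6517.
C₀ = D/Vd = 349/252 ≈ 1.385 μg/mL.
Before the 5th dose, 4 doses have been given. Superposition: Cmin = C₀·(f + f² + … + f^4).
≈ 1.385 × (0.6517 + 0.4247 + 0.2768 + 0.1804) ≈ 1.385 × 1.5336 ≈ 2.124 μg/mL.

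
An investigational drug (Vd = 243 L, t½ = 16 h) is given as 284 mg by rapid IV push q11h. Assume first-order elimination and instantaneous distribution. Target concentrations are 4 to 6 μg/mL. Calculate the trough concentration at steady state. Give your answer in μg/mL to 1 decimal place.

1.9 μg/mL

τ/t½ = 11/16 ≈ 0.6875, so fraction remaining f = (1/2)^(11/16) ≈ 0.6209.
Each bolus raises the concentration by D/Vd = 284/243 ≈ 1.169 μg/mL.
Steady-state trough Cmin,ss = C₀·f/(1−f) ≈ 1.169 × 0.6209/0.3791 ≈ 1.915 μg/mL.
Trough 1.9 μg/mL vs MEC 4 μg/mL: subtherapeutic.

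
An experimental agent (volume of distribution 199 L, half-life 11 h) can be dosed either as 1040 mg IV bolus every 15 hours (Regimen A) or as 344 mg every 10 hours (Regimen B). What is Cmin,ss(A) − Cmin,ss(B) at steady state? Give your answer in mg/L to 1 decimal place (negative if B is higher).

Regimen A: f = (1/2)^(15/11) ≈ 0.3886; Cmin,ss = (1040/199)·f/(1−f) ≈ 3.322 mg/L.
Regimen B: f = (1/2)^(10/11) ≈ 0.5325; Cmin,ss = (344/199)·f/(1−f) ≈ 1.969 mg/L.
Difference ≈ 3.322 − 1.969 ≈ 1.353 mg/L.

1.4 mg/L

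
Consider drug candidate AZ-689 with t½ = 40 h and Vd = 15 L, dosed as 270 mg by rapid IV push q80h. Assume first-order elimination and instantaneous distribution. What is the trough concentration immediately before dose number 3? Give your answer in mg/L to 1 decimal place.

5.6 mg/L

f = (1/2)^(τ/t½) = (1/2)^(80/40) ≈ 0.2500.
C₀ = D/Vd = 270/15 ≈ 18.000 mg/L.
Before the 3rd dose, 2 doses have been given. Superposition: Cmin = C₀·(f + f²).
≈ 18.000 × (0.2500 + 0.0625) ≈ 18.000 × 0.3125 ≈ 5.625 mg/L.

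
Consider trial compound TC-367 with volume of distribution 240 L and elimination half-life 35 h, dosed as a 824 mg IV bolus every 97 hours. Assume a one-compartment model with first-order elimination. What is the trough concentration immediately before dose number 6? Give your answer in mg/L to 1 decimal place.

f = (1/2)^(τ/t½) = (1/2)^(97/35) ≈ 0.1465.
C₀ = D/Vd = 824/240 ≈ 3.433 mg/L.
Before the 6th dose, 5 doses have been given. Superposition: Cmin = C₀·(f + f² + … + f^5).
≈ 3.433 × (0.1465 + 0.0215 + 0.0031 + 0.0005 + 0.0001) ≈ 3.433 × 0.1717 ≈ 0.589 mg/L.

0.6 mg/L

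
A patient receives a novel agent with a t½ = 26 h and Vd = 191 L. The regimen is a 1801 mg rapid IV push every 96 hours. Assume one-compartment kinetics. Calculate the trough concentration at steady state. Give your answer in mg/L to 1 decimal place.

k = ln2/t½ = ln2/26 ≈ 0.026660 h⁻¹; fraction remaining f = e^(−kτ) = e^(−0.026660×96) ≈ 0.0774.
Each bolus raises the concentration by D/Vd = 1801/191 ≈ 9.429 mg/L.
Steady-state trough Cmin,ss = C₀·f/(1−f) ≈ 9.429 × 0.0774/0.9226 ≈ 0.791 mg/L.

0.8 mg/L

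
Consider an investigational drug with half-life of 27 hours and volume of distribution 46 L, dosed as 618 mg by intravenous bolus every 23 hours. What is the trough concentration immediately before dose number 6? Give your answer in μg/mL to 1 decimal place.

15.8 μg/mL

f = (1/2)^(τ/t½) = (1/2)^(23/27) ≈ 0.5541.
C₀ = D/Vd = 618/46 ≈ 13.435 μg/mL.
Before the 6th dose, 5 doses have been given. Superposition: Cmin = C₀·(f + f² + … + f^5).
≈ 13.435 × (0.5541 + 0.3070 + 0.1701 + 0.0943 + 0.0522) ≈ 13.435 × 1.1777 ≈ 15.822 μg/mL.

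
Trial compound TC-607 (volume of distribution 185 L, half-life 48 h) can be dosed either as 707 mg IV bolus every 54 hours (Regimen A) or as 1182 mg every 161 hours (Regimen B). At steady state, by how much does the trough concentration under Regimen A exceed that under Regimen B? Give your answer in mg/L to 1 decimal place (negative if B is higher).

Regimen A: f = (1/2)^(54/48) ≈ 0.4585; Cmin,ss = (707/185)·f/(1−f) ≈ 3.236 mg/L.
Regimen B: f = (1/2)^(161/48) ≈ 0.0978; Cmin,ss = (1182/185)·f/(1−f) ≈ 0.693 mg/L.
Difference ≈ 3.236 − 0.693 ≈ 2.543 mg/L.

2.5 mg/L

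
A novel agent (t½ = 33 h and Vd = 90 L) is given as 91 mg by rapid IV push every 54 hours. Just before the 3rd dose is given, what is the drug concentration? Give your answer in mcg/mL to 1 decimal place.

f = (1/2)^(τ/t½) = (1/2)^(54/33) ≈ 0.3217.
C₀ = D/Vd = 91/90 ≈ 1.011 mcg/mL.
Before the 3rd dose, 2 doses have been given. Superposition: Cmin = C₀·(f + f²).
≈ 1.011 × (0.3217 + 0.1035) ≈ 1.011 × 0.4252 ≈ 0.430 mcg/mL.

0.4 mcg/mL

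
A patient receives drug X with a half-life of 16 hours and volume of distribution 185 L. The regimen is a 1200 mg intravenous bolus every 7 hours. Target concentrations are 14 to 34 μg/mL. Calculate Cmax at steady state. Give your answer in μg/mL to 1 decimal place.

24.8 μg/mL

k = ln2/t½ = ln2/16 ≈ 0.043322 h⁻¹; fraction remaining f = e^(−kτ) = e^(−0.043322×7) ≈ 0.7384.
Accumulation ratio R = 1/(1 − f) ≈ 1/0.2616 ≈ 3.8226.
Each bolus raises the concentration by D/Vd = 1200/185 ≈ 6.486 μg/mL.
Cmax,ss = C₀/(1 − f) ≈ 6.486/0.2616 ≈ 24.794 μg/mL.
Peak 24.8 μg/mL vs MTC 34 μg/mL: below toxic threshold.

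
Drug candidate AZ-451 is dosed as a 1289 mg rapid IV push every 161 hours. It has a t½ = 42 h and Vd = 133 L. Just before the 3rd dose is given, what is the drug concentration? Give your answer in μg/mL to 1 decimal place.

f = (1/2)^(τ/t½) = (1/2)^(161/42) ≈ 0.0702.
C₀ = D/Vd = 1289/133 ≈ 9.692 μg/mL.
Before the 3rd dose, 2 doses have been given. Superposition: Cmin = C₀·(f + f²).
≈ 9.692 × (0.0702 + 0.0049) ≈ 9.692 × 0.0751 ≈ 0.728 μg/mL.

0.7 μg/mL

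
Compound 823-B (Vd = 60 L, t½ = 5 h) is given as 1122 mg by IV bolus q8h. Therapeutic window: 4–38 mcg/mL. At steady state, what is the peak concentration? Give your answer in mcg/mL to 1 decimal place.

27.9 mcg/mL

τ/t½ = 8/5 ≈ 1.6, so fraction remaining f = (1/2)^(8/5) ≈ 0.3299.
Accumulation ratio R = 1/(1 − f) ≈ 1/0.6701 ≈ 1.4923.
Single-dose peak C₀ = D/Vd = 1122/60 ≈ 18.700 mcg/mL.
Steady-state peak Cmax,ss = C₀·R ≈ 18.700 × 1.4923 ≈ 27.906 mcg/mL.
Peak 27.9 mcg/mL vs MTC 38 mcg/mL: below toxic threshold.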